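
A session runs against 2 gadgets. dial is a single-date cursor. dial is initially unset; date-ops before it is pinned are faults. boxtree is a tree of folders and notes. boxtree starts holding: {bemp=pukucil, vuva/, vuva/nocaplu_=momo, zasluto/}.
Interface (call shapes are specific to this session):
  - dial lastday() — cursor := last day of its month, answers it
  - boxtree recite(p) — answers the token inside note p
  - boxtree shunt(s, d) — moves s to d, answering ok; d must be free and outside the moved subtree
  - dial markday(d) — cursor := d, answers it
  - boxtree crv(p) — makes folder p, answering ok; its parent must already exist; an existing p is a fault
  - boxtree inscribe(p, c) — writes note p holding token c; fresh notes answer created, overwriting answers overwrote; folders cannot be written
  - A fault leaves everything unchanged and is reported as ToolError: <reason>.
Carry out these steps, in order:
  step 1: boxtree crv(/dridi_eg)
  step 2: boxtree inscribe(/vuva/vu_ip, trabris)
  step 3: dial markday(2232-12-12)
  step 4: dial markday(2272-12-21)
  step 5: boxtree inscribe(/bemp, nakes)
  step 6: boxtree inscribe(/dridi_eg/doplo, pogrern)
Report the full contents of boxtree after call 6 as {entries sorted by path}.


Answer: {bemp=nakes, dridi_eg/, dridi_eg/doplo=pogrern, vuva/, vuva/nocaplu_=momo, vuva/vu_ip=trabris, zasluto/}

Derivation:
CALL boxtree crv[/dridi_eg]
RET  ok
CALL boxtree inscribe[/vuva/vu_ip; trabris]
RET  created
CALL dial markday[2232-12-12]
RET  2232-12-12
CALL dial markday[2272-12-21]
RET  2272-12-21
CALL boxtree inscribe[/bemp; nakes]
RET  overwrote
CALL boxtree inscribe[/dridi_eg/doplo; pogrern]
RET  created


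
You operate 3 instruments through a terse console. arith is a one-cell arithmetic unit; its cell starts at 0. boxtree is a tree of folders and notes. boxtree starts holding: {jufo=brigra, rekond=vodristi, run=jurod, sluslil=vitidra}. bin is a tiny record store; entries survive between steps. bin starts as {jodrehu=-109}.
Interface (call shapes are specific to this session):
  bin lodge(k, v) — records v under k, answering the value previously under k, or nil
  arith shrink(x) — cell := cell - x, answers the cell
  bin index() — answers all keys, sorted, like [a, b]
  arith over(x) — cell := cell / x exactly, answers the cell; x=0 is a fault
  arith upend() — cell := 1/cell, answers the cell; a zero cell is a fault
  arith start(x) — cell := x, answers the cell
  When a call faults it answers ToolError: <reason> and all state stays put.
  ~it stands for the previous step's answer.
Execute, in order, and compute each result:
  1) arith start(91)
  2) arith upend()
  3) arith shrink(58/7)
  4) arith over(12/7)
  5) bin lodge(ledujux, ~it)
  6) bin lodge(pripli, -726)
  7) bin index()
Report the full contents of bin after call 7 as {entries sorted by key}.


Answer: {jodrehu=-109, ledujux=-251/52, pripli=-726}

Derivation:
[in] arith start 91
:: 91
[in] arith upend
:: 1/91
[in] arith shrink 58/7
:: -753/91
[in] arith over 12/7
:: -251/52
[in] bin lodge ledujux ~it
:: nil
[in] bin lodge pripli -726
:: nil
[in] bin index
:: [jodrehu, ledujux, pripli]


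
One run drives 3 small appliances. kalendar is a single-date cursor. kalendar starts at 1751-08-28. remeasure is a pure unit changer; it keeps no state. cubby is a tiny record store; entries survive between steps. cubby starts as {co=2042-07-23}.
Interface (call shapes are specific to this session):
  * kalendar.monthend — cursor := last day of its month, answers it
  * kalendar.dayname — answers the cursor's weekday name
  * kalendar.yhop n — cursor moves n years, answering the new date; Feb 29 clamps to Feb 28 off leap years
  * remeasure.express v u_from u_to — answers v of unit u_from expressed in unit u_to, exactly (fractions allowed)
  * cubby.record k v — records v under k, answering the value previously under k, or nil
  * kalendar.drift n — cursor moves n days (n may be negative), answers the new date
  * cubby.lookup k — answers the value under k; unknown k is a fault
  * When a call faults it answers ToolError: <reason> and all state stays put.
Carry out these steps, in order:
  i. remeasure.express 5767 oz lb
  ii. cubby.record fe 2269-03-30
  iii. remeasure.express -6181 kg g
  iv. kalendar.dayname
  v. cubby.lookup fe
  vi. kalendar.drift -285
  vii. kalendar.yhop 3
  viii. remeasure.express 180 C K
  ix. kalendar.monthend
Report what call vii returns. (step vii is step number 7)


Answer: 1753-11-16

Derivation:
==> remeasure.express(v→5767, u_from→oz, u_to→lb)
<== 5767/16
==> cubby.record(k→fe, v→2269-03-30)
<== nil
==> remeasure.express(v→-6181, u_from→kg, u_to→g)
<== -6181000
==> kalendar.dayname()
<== Saturday
==> cubby.lookup(k→fe)
<== 2269-03-30
==> kalendar.drift(n→-285)
<== 1750-11-16
==> kalendar.yhop(n→3)
<== 1753-11-16
==> remeasure.express(v→180, u_from→C, u_to→K)
<== 9063/20
==> kalendar.monthend()
<== 1753-11-30


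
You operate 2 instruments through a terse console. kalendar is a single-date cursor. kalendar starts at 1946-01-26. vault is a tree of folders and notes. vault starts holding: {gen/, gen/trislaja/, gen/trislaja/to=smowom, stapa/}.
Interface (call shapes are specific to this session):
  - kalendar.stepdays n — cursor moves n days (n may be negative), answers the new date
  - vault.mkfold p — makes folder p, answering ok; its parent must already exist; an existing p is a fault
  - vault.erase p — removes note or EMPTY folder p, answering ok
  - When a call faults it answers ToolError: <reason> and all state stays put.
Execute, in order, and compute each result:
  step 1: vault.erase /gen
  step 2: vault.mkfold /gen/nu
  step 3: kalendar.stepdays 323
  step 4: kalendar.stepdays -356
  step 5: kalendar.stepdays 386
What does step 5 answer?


Answer: 1947-01-14

Derivation:
I try vault.erase passing p: /gen, giving ToolError: not empty.
Using vault.mkfold passing p: /gen/nu, → ok.
I run kalendar.stepdays passing n: 323, → 1946-12-15.
Now I run kalendar.stepdays passing n: -356, → 1945-12-24.
I try kalendar.stepdays passing n: 386, and see 1947-01-14.


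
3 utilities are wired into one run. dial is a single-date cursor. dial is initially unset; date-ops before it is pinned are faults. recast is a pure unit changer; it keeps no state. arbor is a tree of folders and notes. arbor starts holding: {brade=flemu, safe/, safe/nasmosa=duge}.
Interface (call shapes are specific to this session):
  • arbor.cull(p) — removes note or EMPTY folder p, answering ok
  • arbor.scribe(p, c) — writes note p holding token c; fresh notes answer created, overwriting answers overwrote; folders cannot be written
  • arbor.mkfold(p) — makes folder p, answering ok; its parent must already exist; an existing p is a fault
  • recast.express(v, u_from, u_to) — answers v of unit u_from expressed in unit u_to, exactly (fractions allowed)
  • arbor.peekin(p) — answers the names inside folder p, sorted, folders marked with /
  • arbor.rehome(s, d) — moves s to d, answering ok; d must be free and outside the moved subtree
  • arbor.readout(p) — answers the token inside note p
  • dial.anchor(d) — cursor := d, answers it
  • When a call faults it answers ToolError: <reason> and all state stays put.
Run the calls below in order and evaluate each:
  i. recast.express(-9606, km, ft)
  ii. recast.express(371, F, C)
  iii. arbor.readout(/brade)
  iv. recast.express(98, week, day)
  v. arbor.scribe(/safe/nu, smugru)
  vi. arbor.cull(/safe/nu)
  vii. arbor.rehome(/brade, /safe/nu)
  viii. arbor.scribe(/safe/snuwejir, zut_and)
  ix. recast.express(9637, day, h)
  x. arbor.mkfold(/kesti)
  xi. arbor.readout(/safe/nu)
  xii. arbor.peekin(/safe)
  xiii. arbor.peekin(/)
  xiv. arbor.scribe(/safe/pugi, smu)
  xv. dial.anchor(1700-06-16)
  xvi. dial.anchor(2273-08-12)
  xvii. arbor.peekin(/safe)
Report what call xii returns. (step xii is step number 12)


Answer: [nasmosa, nu, snuwejir]

Derivation:
~$ express v=-9606 u_from=km u_to=ft
:: -4002500000/127
~$ express v=371 u_from=F u_to=C
:: 565/3
~$ readout p=/brade
:: flemu
~$ express v=98 u_from=week u_to=day
:: 686
~$ scribe p=/safe/nu c=smugru
:: created
~$ cull p=/safe/nu
:: ok
~$ rehome s=/brade d=/safe/nu
:: ok
~$ scribe p=/safe/snuwejir c=zut_and
:: created
~$ express v=9637 u_from=day u_to=h
:: 231288
~$ mkfold p=/kesti
:: ok
~$ readout p=/safe/nu
:: flemu
~$ peekin p=/safe
:: [nasmosa, nu, snuwejir]
~$ peekin p=/
:: [kesti/, safe/]
~$ scribe p=/safe/pugi c=smu
:: created
~$ anchor d=1700-06-16
:: 1700-06-16
~$ anchor d=2273-08-12
:: 2273-08-12
~$ peekin p=/safe
:: [nasmosa, nu, pugi, snuwejir]


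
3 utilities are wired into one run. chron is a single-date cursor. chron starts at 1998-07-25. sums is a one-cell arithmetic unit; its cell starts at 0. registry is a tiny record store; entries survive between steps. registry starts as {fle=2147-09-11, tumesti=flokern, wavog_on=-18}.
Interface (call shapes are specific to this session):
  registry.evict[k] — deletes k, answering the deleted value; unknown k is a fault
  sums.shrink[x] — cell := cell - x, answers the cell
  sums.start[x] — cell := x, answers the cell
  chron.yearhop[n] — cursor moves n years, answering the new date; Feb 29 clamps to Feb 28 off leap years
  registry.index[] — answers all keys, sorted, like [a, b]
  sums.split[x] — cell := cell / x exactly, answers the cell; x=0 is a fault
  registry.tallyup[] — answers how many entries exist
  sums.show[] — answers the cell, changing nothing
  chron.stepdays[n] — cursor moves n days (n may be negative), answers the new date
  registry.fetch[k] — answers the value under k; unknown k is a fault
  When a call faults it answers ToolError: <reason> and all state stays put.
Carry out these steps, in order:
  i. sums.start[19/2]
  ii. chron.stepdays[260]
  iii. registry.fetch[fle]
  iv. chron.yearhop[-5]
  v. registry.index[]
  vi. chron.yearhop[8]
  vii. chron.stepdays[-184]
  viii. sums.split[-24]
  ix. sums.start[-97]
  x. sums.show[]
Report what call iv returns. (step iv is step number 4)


~$ sums.start x→19/2
  19/2
~$ chron.stepdays n→260
  1999-04-11
~$ registry.fetch k→fle
  2147-09-11
~$ chron.yearhop n→-5
  1994-04-11
~$ registry.index
  [fle, tumesti, wavog_on]
~$ chron.yearhop n→8
  2002-04-11
~$ chron.stepdays n→-184
  2001-10-09
~$ sums.split x→-24
  -19/48
~$ sums.start x→-97
  -97
~$ sums.show
  -97

Answer: 1994-04-11


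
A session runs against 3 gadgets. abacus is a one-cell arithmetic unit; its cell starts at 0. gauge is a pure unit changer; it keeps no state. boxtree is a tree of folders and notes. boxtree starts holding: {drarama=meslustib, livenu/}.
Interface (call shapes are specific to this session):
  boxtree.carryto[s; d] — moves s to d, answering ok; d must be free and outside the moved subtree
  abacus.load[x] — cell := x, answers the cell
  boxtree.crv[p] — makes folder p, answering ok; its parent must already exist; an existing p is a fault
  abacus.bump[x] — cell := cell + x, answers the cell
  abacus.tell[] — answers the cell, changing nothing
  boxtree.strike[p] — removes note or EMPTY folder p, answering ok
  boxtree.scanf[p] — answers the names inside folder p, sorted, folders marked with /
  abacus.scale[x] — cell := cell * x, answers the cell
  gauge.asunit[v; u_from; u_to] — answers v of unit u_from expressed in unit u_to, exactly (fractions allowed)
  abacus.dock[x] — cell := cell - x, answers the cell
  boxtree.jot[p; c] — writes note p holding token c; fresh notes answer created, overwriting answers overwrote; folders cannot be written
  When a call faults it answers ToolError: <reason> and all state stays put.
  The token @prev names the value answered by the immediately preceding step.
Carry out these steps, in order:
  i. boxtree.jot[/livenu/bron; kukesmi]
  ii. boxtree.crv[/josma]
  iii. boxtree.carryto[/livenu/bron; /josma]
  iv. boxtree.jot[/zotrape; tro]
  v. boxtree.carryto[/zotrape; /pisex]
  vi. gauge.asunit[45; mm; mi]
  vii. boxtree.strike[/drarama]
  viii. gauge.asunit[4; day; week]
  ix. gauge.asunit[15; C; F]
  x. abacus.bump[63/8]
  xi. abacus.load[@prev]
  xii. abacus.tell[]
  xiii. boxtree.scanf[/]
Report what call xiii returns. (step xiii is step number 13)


-- jot(p→/livenu/bron, c→kukesmi) -> created
-- crv(p→/josma) -> ok
-- carryto(s→/livenu/bron, d→/josma) -> ToolError: exists
-- jot(p→/zotrape, c→tro) -> created
-- carryto(s→/zotrape, d→/pisex) -> ok
-- asunit(v→45, u_from→mm, u_to→mi) -> 5/178816
-- strike(p→/drarama) -> ok
-- asunit(v→4, u_from→day, u_to→week) -> 4/7
-- asunit(v→15, u_from→C, u_to→F) -> 59
-- bump(x→63/8) -> 63/8
-- load(x→@prev) -> 63/8
-- tell() -> 63/8
-- scanf(p→/) -> [josma/, livenu/, pisex]

Answer: [josma/, livenu/, pisex]


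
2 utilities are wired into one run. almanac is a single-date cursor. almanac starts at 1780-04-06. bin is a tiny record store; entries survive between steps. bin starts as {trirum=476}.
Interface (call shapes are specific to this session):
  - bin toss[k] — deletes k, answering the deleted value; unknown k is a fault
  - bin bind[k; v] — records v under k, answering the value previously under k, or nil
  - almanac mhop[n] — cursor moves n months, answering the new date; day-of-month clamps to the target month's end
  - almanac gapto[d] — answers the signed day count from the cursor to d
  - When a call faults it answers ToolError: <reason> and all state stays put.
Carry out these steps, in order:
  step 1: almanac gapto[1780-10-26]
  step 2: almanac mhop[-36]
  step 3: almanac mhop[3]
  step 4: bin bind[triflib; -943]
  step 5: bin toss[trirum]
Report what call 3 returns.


// almanac gapto(d='1780-10-26') == 203
// almanac mhop(n='-36') == 1777-04-06
// almanac mhop(n='3') == 1777-07-06
// bin bind(k='triflib', v='-943') == nil
// bin toss(k='trirum') == 476

Answer: 1777-07-06


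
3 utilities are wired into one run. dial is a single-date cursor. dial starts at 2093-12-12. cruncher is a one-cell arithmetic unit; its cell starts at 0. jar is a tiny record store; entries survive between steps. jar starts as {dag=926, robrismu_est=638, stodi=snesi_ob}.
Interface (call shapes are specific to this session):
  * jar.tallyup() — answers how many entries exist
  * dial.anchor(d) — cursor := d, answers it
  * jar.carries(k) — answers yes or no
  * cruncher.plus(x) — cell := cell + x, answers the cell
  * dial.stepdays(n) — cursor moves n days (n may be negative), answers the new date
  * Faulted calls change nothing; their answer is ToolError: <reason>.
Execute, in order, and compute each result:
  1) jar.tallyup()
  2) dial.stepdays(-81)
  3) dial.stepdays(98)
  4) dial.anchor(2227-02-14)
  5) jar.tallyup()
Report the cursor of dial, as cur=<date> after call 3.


Answer: cur=2093-12-29

Derivation:
Step: jar.tallyup[]
Result: 3
Step: dial.stepdays[n→-81]
Result: 2093-09-22
Step: dial.stepdays[n→98]
Result: 2093-12-29
Step: dial.anchor[d→2227-02-14]
Result: 2227-02-14
Step: jar.tallyup[]
Result: 3


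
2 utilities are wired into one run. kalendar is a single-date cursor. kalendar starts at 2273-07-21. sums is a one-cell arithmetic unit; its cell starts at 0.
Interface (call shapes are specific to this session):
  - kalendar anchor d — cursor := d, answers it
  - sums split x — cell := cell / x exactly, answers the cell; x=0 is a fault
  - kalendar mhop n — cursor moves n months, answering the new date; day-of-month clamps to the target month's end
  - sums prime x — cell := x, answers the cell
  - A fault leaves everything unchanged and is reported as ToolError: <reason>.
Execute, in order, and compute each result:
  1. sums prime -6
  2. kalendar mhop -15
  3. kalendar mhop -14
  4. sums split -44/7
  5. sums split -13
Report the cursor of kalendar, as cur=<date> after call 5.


Answer: cur=2271-02-21

Derivation:
! sums prime(-6) == -6
! kalendar mhop(-15) == 2272-04-21
! kalendar mhop(-14) == 2271-02-21
! sums split(-44/7) == 21/22
! sums split(-13) == -21/286


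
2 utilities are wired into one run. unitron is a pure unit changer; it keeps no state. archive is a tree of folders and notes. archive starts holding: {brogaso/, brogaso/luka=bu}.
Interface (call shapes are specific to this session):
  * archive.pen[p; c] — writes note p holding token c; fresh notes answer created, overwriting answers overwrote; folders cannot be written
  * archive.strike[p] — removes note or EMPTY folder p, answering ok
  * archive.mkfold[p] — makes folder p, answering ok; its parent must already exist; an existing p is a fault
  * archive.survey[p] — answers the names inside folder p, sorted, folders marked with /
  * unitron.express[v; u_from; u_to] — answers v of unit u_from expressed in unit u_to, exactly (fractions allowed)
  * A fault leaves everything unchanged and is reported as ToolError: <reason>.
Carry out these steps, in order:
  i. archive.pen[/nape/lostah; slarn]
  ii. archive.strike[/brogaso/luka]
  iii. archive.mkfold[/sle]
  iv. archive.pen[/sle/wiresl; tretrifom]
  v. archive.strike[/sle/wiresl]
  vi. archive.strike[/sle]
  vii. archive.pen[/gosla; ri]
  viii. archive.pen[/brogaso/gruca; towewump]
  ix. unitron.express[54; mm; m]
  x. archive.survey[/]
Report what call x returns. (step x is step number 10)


Answer: [brogaso/, gosla]

Derivation:
Step: pen[/nape/lostah; slarn]
Result: ToolError: no parent
Step: strike[/brogaso/luka]
Result: ok
Step: mkfold[/sle]
Result: ok
Step: pen[/sle/wiresl; tretrifom]
Result: created
Step: strike[/sle/wiresl]
Result: ok
Step: strike[/sle]
Result: ok
Step: pen[/gosla; ri]
Result: created
Step: pen[/brogaso/gruca; towewump]
Result: created
Step: express[54; mm; m]
Result: 27/500
Step: survey[/]
Result: [brogaso/, gosla]


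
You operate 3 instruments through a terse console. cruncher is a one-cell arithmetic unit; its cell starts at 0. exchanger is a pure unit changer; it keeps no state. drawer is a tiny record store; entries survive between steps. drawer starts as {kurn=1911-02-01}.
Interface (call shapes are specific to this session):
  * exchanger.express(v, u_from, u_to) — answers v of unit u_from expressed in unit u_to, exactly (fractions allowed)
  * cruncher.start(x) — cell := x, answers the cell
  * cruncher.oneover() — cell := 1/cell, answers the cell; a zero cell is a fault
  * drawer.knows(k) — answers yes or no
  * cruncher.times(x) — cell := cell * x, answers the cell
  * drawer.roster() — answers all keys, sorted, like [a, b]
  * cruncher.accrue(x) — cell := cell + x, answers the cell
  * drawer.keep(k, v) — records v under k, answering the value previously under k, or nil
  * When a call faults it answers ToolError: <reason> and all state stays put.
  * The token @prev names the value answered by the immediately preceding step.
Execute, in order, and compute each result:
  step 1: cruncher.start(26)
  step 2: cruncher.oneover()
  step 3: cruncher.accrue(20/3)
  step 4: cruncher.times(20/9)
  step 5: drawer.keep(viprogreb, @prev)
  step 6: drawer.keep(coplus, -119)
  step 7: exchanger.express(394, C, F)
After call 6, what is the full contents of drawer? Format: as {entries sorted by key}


$ cruncher.start x: 26
:: 26
$ cruncher.oneover
:: 1/26
$ cruncher.accrue x: 20/3
:: 523/78
$ cruncher.times x: 20/9
:: 5230/351
$ drawer.keep k: viprogreb v: @prev
:: nil
$ drawer.keep k: coplus v: -119
:: nil
$ exchanger.express v: 394 u_from: C u_to: F
:: 3706/5

Answer: {coplus=-119, kurn=1911-02-01, viprogreb=5230/351}


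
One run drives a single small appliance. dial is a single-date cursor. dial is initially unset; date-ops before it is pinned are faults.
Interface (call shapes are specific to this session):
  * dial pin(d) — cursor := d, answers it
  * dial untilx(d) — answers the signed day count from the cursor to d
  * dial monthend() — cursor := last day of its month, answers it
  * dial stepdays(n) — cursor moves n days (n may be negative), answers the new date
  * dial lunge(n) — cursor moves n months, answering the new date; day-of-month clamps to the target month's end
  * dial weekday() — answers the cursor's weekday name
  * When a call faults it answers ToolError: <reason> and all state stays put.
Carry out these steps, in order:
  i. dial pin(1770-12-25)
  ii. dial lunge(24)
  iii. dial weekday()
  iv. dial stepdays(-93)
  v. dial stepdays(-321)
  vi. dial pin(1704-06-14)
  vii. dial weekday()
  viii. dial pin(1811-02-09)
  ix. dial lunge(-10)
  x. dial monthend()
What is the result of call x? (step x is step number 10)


Do: dial pin[1770-12-25]
See: 1770-12-25
Do: dial lunge[24]
See: 1772-12-25
Do: dial weekday[]
See: Friday
Do: dial stepdays[-93]
See: 1772-09-23
Do: dial stepdays[-321]
See: 1771-11-07
Do: dial pin[1704-06-14]
See: 1704-06-14
Do: dial weekday[]
See: Saturday
Do: dial pin[1811-02-09]
See: 1811-02-09
Do: dial lunge[-10]
See: 1810-04-09
Do: dial monthend[]
See: 1810-04-30

Answer: 1810-04-30


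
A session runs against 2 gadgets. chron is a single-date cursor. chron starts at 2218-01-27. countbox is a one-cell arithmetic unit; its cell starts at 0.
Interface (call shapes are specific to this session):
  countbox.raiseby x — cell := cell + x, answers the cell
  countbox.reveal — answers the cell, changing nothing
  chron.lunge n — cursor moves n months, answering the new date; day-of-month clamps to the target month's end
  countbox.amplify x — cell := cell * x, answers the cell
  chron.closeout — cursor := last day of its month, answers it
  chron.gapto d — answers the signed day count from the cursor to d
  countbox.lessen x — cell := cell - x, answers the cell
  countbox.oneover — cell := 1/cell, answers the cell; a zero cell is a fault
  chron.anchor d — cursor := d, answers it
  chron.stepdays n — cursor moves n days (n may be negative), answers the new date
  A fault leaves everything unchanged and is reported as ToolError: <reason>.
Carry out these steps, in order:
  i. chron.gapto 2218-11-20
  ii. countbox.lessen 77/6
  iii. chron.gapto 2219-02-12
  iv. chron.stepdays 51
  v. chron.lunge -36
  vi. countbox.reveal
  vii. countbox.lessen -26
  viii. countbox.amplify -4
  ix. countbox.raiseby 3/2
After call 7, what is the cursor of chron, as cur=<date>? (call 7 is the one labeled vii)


Answer: cur=2215-03-19

Derivation:
I call chron.gapto(d='2218-11-20'): 297.
Calling countbox.lessen(x='77/6'), → -77/6.
Calling chron.gapto(d='2219-02-12'), and see 381.
Next I call chron.stepdays(n='51'), which returns 2218-03-19.
Calling chron.lunge(n='-36'), and see 2215-03-19.
Using countbox.reveal, which returns -77/6.
Then countbox.lessen(x='-26'), and get 79/6.
Next I call countbox.amplify(x='-4'), and see -158/3.
Next I call countbox.raiseby(x='3/2'), yielding -307/6.


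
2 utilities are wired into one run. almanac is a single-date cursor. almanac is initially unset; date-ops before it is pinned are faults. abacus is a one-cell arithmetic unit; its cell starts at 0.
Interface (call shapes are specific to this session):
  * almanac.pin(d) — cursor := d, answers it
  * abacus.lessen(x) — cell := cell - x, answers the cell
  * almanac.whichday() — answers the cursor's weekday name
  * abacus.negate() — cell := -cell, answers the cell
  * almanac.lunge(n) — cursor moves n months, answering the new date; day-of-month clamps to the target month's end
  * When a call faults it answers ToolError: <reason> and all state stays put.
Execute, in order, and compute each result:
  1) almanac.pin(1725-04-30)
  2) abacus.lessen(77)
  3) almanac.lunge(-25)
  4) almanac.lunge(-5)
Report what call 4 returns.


Act: almanac.pin[d=1725-04-30]
Obs: 1725-04-30
Act: abacus.lessen[x=77]
Obs: -77
Act: almanac.lunge[n=-25]
Obs: 1723-03-30
Act: almanac.lunge[n=-5]
Obs: 1722-10-30

Answer: 1722-10-30


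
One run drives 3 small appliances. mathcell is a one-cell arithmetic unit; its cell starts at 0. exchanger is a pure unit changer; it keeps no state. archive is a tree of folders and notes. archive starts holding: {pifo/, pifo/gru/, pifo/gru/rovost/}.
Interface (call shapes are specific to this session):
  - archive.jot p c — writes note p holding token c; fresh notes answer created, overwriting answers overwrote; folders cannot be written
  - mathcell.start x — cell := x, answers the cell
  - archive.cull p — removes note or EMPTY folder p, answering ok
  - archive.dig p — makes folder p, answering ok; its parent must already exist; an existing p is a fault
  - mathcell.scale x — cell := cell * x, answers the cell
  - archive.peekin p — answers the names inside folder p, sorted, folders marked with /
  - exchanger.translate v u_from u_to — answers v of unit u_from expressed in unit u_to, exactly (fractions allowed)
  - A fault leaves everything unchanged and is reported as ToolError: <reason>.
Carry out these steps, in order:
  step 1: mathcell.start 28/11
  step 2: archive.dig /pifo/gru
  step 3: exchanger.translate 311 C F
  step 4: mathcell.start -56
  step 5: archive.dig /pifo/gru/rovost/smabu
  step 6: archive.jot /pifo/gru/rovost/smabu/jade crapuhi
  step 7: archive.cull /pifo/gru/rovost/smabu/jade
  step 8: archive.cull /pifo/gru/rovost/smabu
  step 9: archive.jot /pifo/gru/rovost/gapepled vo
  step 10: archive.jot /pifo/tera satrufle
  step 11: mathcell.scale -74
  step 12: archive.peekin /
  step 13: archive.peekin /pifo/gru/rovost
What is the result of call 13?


Answer: [gapepled]

Derivation:
>>> mathcell.start 28/11
[out] 28/11
>>> archive.dig /pifo/gru
[out] ToolError: exists
>>> exchanger.translate 311 C F
[out] 2959/5
>>> mathcell.start -56
[out] -56
>>> archive.dig /pifo/gru/rovost/smabu
[out] ok
>>> archive.jot /pifo/gru/rovost/smabu/jade crapuhi
[out] created
>>> archive.cull /pifo/gru/rovost/smabu/jade
[out] ok
>>> archive.cull /pifo/gru/rovost/smabu
[out] ok
>>> archive.jot /pifo/gru/rovost/gapepled vo
[out] created
>>> archive.jot /pifo/tera satrufle
[out] created
>>> mathcell.scale -74
[out] 4144
>>> archive.peekin /
[out] [pifo/]
>>> archive.peekin /pifo/gru/rovost
[out] [gapepled]


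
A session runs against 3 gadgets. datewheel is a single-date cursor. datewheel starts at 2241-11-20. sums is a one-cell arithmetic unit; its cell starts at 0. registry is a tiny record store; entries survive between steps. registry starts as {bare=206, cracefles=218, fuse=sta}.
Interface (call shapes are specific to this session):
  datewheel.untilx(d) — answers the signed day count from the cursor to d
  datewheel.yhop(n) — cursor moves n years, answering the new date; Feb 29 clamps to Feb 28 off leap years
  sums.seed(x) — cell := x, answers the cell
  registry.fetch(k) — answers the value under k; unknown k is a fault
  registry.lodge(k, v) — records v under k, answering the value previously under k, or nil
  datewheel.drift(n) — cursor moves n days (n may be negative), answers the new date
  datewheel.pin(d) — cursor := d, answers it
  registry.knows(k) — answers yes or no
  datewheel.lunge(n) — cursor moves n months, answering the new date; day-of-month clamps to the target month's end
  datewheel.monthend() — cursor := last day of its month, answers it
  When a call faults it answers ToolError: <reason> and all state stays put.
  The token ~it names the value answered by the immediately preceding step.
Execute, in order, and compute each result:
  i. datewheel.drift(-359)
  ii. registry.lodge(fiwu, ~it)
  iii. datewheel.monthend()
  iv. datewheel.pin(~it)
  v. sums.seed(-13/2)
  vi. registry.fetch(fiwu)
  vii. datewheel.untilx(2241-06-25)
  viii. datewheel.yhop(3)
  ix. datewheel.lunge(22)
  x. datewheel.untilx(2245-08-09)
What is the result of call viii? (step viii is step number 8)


Answer: 2243-11-30

Derivation:
-- 1. datewheel.drift(n=-359) : 2240-11-26
-- 2. registry.lodge(k=fiwu, v=~it) : nil
-- 3. datewheel.monthend() : 2240-11-30
-- 4. datewheel.pin(d=~it) : 2240-11-30
-- 5. sums.seed(x=-13/2) : -13/2
-- 6. registry.fetch(k=fiwu) : 2240-11-26
-- 7. datewheel.untilx(d=2241-06-25) : 207
-- 8. datewheel.yhop(n=3) : 2243-11-30
-- 9. datewheel.lunge(n=22) : 2245-09-30
-- 10. datewheel.untilx(d=2245-08-09) : -52


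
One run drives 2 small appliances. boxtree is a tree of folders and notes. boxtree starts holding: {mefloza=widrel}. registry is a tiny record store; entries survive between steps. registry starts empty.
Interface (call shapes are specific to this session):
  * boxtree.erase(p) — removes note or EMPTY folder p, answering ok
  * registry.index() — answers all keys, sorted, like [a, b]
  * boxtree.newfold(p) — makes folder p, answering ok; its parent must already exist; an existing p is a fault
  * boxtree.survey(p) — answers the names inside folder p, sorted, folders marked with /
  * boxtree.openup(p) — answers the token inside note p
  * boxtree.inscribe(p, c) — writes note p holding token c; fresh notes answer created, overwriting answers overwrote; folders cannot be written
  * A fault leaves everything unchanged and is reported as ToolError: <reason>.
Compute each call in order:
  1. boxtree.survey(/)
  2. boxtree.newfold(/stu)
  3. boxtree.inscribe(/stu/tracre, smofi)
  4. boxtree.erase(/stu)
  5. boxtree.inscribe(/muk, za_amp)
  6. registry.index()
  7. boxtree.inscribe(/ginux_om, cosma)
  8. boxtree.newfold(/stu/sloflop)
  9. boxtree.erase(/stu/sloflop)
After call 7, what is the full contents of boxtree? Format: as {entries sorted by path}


[in] survey p=/
[out] [mefloza]
[in] newfold p=/stu
[out] ok
[in] inscribe p=/stu/tracre c=smofi
[out] created
[in] erase p=/stu
[out] ToolError: not empty
[in] inscribe p=/muk c=za_amp
[out] created
[in] index
[out] []
[in] inscribe p=/ginux_om c=cosma
[out] created
[in] newfold p=/stu/sloflop
[out] ok
[in] erase p=/stu/sloflop
[out] ok

Answer: {ginux_om=cosma, mefloza=widrel, muk=za_amp, stu/, stu/tracre=smofi}


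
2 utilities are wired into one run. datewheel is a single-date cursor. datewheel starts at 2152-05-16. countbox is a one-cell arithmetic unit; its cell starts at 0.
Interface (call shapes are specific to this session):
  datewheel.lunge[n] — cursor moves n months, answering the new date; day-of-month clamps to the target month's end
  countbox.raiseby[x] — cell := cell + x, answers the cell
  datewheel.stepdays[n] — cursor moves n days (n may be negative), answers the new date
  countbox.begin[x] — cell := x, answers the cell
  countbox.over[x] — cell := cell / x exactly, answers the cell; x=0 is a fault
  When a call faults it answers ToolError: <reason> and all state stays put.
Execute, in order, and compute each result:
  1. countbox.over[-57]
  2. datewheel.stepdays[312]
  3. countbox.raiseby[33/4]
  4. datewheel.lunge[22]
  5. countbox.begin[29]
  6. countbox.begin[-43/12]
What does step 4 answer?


Answer: 2155-01-24

Derivation:
CALL countbox.over[-57]
RET  0
CALL datewheel.stepdays[312]
RET  2153-03-24
CALL countbox.raiseby[33/4]
RET  33/4
CALL datewheel.lunge[22]
RET  2155-01-24
CALL countbox.begin[29]
RET  29
CALL countbox.begin[-43/12]
RET  -43/12


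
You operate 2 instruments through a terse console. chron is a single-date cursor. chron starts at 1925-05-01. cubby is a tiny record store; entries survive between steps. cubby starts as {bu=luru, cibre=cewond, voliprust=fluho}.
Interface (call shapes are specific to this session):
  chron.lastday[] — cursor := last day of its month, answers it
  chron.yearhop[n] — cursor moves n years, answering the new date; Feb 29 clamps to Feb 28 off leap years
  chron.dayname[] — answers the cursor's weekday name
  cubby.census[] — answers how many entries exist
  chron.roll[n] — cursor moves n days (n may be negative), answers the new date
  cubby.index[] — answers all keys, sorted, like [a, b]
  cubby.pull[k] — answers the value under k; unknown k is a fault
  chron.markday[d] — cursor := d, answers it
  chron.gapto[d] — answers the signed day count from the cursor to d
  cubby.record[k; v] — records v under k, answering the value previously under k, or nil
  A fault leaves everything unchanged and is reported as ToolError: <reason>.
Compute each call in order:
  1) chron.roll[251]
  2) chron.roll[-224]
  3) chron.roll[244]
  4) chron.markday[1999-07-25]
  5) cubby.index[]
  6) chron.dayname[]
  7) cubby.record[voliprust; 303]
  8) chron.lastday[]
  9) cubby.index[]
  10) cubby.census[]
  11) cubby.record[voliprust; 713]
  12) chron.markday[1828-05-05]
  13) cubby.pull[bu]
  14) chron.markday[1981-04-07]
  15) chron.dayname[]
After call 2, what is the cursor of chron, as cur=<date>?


Answer: cur=1925-05-28

Derivation:
> chron.roll n→251
= 1926-01-07
> chron.roll n→-224
= 1925-05-28
> chron.roll n→244
= 1926-01-27
> chron.markday d→1999-07-25
= 1999-07-25
> cubby.index
= [bu, cibre, voliprust]
> chron.dayname
= Sunday
> cubby.record k→voliprust v→303
= fluho
> chron.lastday
= 1999-07-31
> cubby.index
= [bu, cibre, voliprust]
> cubby.census
= 3
> cubby.record k→voliprust v→713
= 303
> chron.markday d→1828-05-05
= 1828-05-05
> cubby.pull k→bu
= luru
> chron.markday d→1981-04-07
= 1981-04-07
> chron.dayname
= Tuesday


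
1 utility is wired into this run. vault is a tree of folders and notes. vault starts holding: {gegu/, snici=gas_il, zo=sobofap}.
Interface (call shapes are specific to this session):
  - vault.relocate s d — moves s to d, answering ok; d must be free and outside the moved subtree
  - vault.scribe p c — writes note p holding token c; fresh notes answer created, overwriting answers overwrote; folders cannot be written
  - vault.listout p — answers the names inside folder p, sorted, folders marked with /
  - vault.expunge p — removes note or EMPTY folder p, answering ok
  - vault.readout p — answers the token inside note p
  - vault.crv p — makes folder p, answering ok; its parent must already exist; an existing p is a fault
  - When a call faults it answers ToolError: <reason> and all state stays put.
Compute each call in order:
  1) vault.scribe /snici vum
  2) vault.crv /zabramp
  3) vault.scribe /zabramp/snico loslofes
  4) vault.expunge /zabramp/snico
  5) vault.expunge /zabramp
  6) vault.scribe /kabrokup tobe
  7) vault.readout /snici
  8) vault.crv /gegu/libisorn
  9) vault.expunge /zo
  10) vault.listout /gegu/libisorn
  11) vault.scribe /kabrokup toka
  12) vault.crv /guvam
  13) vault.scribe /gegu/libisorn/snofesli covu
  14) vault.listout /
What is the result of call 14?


Answer: [gegu/, guvam/, kabrokup, snici]

Derivation:
Step: scribe[/snici; vum]
Result: overwrote
Step: crv[/zabramp]
Result: ok
Step: scribe[/zabramp/snico; loslofes]
Result: created
Step: expunge[/zabramp/snico]
Result: ok
Step: expunge[/zabramp]
Result: ok
Step: scribe[/kabrokup; tobe]
Result: created
Step: readout[/snici]
Result: vum
Step: crv[/gegu/libisorn]
Result: ok
Step: expunge[/zo]
Result: ok
Step: listout[/gegu/libisorn]
Result: []
Step: scribe[/kabrokup; toka]
Result: overwrote
Step: crv[/guvam]
Result: ok
Step: scribe[/gegu/libisorn/snofesli; covu]
Result: created
Step: listout[/]
Result: [gegu/, guvam/, kabrokup, snici]


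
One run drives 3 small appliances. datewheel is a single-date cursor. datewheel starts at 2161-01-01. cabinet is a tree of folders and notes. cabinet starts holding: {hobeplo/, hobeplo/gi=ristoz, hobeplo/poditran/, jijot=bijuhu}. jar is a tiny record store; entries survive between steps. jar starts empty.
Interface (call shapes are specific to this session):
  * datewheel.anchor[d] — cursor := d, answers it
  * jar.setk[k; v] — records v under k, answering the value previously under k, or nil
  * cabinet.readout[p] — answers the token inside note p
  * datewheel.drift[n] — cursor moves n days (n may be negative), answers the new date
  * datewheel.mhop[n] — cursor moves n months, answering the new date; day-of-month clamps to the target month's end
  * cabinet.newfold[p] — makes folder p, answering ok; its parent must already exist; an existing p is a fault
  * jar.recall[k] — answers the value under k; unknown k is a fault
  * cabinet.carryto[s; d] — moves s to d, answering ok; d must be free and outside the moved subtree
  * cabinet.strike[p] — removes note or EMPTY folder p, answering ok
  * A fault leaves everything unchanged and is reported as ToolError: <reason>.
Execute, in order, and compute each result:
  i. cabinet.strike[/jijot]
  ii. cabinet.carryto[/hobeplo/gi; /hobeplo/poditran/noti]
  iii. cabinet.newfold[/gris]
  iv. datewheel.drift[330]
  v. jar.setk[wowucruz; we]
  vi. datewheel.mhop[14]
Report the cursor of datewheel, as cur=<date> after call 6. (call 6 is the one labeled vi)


I run cabinet.strike using p=/jijot, and see ok.
Next I call cabinet.carryto using s=/hobeplo/gi, d=/hobeplo/poditran/noti, and get ok.
I call cabinet.newfold using p=/gris, and get ok.
I call datewheel.drift using n=330: 2161-11-27.
Now I run jar.setk using k=wowucruz, v=we, which returns nil.
Then datewheel.mhop using n=14, yielding 2163-01-27.

Answer: cur=2163-01-27


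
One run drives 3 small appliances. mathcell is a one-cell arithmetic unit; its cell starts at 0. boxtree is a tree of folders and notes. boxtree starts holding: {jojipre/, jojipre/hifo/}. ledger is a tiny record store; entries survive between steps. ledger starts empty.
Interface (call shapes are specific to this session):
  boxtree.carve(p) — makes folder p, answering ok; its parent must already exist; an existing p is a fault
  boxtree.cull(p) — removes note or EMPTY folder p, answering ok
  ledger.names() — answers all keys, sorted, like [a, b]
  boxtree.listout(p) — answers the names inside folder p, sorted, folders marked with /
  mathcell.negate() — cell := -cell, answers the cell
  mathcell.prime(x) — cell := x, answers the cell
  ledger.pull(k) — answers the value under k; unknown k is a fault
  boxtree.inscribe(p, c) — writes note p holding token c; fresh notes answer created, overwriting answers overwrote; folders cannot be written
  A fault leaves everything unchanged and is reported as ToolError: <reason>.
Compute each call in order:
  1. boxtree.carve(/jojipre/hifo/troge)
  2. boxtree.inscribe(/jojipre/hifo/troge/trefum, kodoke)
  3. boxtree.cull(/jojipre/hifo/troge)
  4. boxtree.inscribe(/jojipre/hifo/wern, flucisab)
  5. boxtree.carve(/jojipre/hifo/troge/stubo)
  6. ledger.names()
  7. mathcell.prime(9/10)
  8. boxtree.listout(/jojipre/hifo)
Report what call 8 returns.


Answer: [troge/, wern]

Derivation:
→ carve(p: /jojipre/hifo/troge)
← ok
→ inscribe(p: /jojipre/hifo/troge/trefum, c: kodoke)
← created
→ cull(p: /jojipre/hifo/troge)
← ToolError: not empty
→ inscribe(p: /jojipre/hifo/wern, c: flucisab)
← created
→ carve(p: /jojipre/hifo/troge/stubo)
← ok
→ names()
← []
→ prime(x: 9/10)
← 9/10
→ listout(p: /jojipre/hifo)
← [troge/, wern]


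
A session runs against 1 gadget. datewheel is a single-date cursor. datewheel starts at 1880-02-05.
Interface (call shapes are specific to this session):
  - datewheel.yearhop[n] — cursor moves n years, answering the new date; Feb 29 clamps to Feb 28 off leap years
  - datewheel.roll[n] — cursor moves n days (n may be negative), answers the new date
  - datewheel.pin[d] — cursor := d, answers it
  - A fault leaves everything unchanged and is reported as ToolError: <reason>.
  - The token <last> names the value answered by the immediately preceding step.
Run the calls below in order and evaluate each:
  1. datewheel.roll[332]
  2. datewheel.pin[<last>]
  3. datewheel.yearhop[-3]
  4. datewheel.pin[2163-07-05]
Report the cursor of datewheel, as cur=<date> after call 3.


Act: datewheel.roll[n=332]
Obs: 1881-01-02
Act: datewheel.pin[d=<last>]
Obs: 1881-01-02
Act: datewheel.yearhop[n=-3]
Obs: 1878-01-02
Act: datewheel.pin[d=2163-07-05]
Obs: 2163-07-05

Answer: cur=1878-01-02


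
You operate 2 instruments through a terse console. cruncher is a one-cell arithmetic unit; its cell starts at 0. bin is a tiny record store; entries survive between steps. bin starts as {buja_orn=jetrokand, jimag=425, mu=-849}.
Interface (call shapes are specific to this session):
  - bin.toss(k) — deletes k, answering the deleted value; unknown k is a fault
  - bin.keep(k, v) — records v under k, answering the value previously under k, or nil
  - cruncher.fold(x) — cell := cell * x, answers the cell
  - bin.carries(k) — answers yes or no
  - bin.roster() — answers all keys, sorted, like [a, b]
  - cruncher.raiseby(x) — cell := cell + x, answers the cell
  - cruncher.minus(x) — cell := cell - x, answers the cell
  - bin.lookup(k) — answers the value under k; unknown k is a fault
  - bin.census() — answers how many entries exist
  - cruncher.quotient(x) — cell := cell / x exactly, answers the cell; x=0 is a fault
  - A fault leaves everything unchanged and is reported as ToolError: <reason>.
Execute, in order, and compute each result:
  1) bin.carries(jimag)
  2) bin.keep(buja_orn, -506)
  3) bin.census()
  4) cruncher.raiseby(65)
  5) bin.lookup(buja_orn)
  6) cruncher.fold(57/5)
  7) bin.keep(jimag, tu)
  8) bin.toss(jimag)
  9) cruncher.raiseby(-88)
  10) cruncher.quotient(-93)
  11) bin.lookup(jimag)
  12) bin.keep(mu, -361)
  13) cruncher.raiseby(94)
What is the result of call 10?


# 1. bin.carries(jimag) == yes
# 2. bin.keep(buja_orn, -506) == jetrokand
# 3. bin.census() == 3
# 4. cruncher.raiseby(65) == 65
# 5. bin.lookup(buja_orn) == -506
# 6. cruncher.fold(57/5) == 741
# 7. bin.keep(jimag, tu) == 425
# 8. bin.toss(jimag) == tu
# 9. cruncher.raiseby(-88) == 653
# 10. cruncher.quotient(-93) == -653/93
# 11. bin.lookup(jimag) == ToolError: no such key jimag
# 12. bin.keep(mu, -361) == -849
# 13. cruncher.raiseby(94) == 8089/93

Answer: -653/93
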